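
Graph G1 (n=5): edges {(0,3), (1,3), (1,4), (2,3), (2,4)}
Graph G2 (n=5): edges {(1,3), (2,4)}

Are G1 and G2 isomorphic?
No, not isomorphic

The graphs are NOT isomorphic.

Connected components of G1: 1 component(s) with vertex sets [[0, 1, 2, 3, 4]], sizes [5].
Connected components of G2: 3 component(s) with vertex sets [[0], [1, 3], [2, 4]], sizes [1, 2, 2].
The number of connected components (and the multiset of component sizes) is an isomorphism invariant — an isomorphism maps each component of G1 bijectively onto a component of G2. Since G1 has 1 component(s) and G2 has 3, they cannot be isomorphic.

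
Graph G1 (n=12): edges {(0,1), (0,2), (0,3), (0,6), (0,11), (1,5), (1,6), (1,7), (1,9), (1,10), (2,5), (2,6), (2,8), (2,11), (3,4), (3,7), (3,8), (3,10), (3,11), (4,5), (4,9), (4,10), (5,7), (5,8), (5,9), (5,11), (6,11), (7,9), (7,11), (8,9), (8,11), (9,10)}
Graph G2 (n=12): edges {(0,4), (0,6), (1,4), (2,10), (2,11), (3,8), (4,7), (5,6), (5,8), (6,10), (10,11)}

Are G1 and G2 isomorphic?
No, not isomorphic

The graphs are NOT isomorphic.

Connected components of G1: 1 component(s) with vertex sets [[0, 1, 2, 3, 4, 5, 6, 7, 8, 9, 10, 11]], sizes [12].
Connected components of G2: 2 component(s) with vertex sets [[9], [0, 1, 2, 3, 4, 5, 6, 7, 8, 10, 11]], sizes [1, 11].
The number of connected components (and the multiset of component sizes) is an isomorphism invariant — an isomorphism maps each component of G1 bijectively onto a component of G2. Since G1 has 1 component(s) and G2 has 2, they cannot be isomorphic.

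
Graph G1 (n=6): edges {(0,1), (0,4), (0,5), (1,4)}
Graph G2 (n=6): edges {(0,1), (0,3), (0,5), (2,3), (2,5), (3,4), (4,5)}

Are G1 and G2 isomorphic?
No, not isomorphic

The graphs are NOT isomorphic.

Degrees in G1: deg(0)=3, deg(1)=2, deg(2)=0, deg(3)=0, deg(4)=2, deg(5)=1.
Sorted degree sequence of G1: [3, 2, 2, 1, 0, 0].
Degrees in G2: deg(0)=3, deg(1)=1, deg(2)=2, deg(3)=3, deg(4)=2, deg(5)=3.
Sorted degree sequence of G2: [3, 3, 3, 2, 2, 1].
The (sorted) degree sequence is an isomorphism invariant, so since G1 and G2 have different degree sequences they cannot be isomorphic.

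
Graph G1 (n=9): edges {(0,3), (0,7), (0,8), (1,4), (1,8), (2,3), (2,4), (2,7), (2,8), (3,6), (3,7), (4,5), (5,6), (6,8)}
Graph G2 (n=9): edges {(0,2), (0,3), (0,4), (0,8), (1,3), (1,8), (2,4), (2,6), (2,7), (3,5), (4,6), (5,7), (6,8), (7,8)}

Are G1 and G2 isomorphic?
Yes, isomorphic

The graphs are isomorphic.
One valid mapping φ: V(G1) → V(G2): 0→6, 1→1, 2→0, 3→2, 4→3, 5→5, 6→7, 7→4, 8→8

Verify φ preserves adjacency — for each edge of G1, its image is an edge of G2:
  (0,3) → (φ(0),φ(3)) = (2,6) ∈ E(G2) ✓
  (0,7) → (φ(0),φ(7)) = (4,6) ∈ E(G2) ✓
  (0,8) → (φ(0),φ(8)) = (6,8) ∈ E(G2) ✓
  (1,4) → (φ(1),φ(4)) = (1,3) ∈ E(G2) ✓
  (1,8) → (φ(1),φ(8)) = (1,8) ∈ E(G2) ✓
  (2,3) → (φ(2),φ(3)) = (0,2) ∈ E(G2) ✓
  (2,4) → (φ(2),φ(4)) = (0,3) ∈ E(G2) ✓
  (2,7) → (φ(2),φ(7)) = (0,4) ∈ E(G2) ✓
  (2,8) → (φ(2),φ(8)) = (0,8) ∈ E(G2) ✓
  (3,6) → (φ(3),φ(6)) = (2,7) ∈ E(G2) ✓
  (3,7) → (φ(3),φ(7)) = (2,4) ∈ E(G2) ✓
  (4,5) → (φ(4),φ(5)) = (3,5) ∈ E(G2) ✓
  (5,6) → (φ(5),φ(6)) = (5,7) ∈ E(G2) ✓
  (6,8) → (φ(6),φ(8)) = (7,8) ∈ E(G2) ✓
All 14 edges of G1 map to edges of G2, and |E(G1)| = |E(G2)| = 14, so φ is a bijection on edges as well as vertices. Hence G1 ≅ G2.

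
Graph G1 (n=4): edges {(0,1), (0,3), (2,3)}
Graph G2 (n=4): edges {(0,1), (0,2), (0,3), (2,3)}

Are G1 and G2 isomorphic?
No, not isomorphic

The graphs are NOT isomorphic.

Counting edges: G1 has 3 edge(s); G2 has 4 edge(s).
Edge count is an isomorphism invariant (a bijection on vertices induces a bijection on edges), so differing edge counts rule out isomorphism.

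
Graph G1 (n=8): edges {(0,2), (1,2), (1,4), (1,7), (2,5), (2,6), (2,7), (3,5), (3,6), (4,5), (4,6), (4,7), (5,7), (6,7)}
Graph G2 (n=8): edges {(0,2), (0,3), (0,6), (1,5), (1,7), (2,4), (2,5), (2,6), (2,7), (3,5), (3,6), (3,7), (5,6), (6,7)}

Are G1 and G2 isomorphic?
Yes, isomorphic

The graphs are isomorphic.
One valid mapping φ: V(G1) → V(G2): 0→4, 1→0, 2→2, 3→1, 4→3, 5→7, 6→5, 7→6

Verify φ preserves adjacency — for each edge of G1, its image is an edge of G2:
  (0,2) → (φ(0),φ(2)) = (2,4) ∈ E(G2) ✓
  (1,2) → (φ(1),φ(2)) = (0,2) ∈ E(G2) ✓
  (1,4) → (φ(1),φ(4)) = (0,3) ∈ E(G2) ✓
  (1,7) → (φ(1),φ(7)) = (0,6) ∈ E(G2) ✓
  (2,5) → (φ(2),φ(5)) = (2,7) ∈ E(G2) ✓
  (2,6) → (φ(2),φ(6)) = (2,5) ∈ E(G2) ✓
  (2,7) → (φ(2),φ(7)) = (2,6) ∈ E(G2) ✓
  (3,5) → (φ(3),φ(5)) = (1,7) ∈ E(G2) ✓
  (3,6) → (φ(3),φ(6)) = (1,5) ∈ E(G2) ✓
  (4,5) → (φ(4),φ(5)) = (3,7) ∈ E(G2) ✓
  (4,6) → (φ(4),φ(6)) = (3,5) ∈ E(G2) ✓
  (4,7) → (φ(4),φ(7)) = (3,6) ∈ E(G2) ✓
  (5,7) → (φ(5),φ(7)) = (6,7) ∈ E(G2) ✓
  (6,7) → (φ(6),φ(7)) = (5,6) ∈ E(G2) ✓
All 14 edges of G1 map to edges of G2, and |E(G1)| = |E(G2)| = 14, so φ is a bijection on edges as well as vertices. Hence G1 ≅ G2.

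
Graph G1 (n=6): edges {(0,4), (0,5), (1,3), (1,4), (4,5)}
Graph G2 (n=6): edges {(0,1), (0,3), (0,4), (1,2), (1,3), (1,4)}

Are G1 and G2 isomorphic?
No, not isomorphic

The graphs are NOT isomorphic.

Counting triangles (3-cliques): G1 has 1, G2 has 2.
Triangle count is an isomorphism invariant, so differing triangle counts rule out isomorphism.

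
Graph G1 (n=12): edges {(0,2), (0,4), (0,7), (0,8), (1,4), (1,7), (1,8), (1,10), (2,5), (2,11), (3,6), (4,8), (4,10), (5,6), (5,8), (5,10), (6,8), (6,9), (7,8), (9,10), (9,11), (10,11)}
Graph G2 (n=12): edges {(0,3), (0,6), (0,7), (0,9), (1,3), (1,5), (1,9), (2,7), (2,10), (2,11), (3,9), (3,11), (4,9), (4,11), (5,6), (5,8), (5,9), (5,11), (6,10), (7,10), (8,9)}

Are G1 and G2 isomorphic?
No, not isomorphic

The graphs are NOT isomorphic.

Counting triangles (3-cliques): G1 has 7, G2 has 5.
Triangle count is an isomorphism invariant, so differing triangle counts rule out isomorphism.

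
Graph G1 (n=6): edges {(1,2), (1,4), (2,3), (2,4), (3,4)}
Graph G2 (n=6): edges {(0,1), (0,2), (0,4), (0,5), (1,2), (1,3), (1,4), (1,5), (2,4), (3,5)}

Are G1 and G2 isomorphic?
No, not isomorphic

The graphs are NOT isomorphic.

Connected components of G1: 3 component(s) with vertex sets [[0], [5], [1, 2, 3, 4]], sizes [1, 1, 4].
Connected components of G2: 1 component(s) with vertex sets [[0, 1, 2, 3, 4, 5]], sizes [6].
The number of connected components (and the multiset of component sizes) is an isomorphism invariant — an isomorphism maps each component of G1 bijectively onto a component of G2. Since G1 has 3 component(s) and G2 has 1, they cannot be isomorphic.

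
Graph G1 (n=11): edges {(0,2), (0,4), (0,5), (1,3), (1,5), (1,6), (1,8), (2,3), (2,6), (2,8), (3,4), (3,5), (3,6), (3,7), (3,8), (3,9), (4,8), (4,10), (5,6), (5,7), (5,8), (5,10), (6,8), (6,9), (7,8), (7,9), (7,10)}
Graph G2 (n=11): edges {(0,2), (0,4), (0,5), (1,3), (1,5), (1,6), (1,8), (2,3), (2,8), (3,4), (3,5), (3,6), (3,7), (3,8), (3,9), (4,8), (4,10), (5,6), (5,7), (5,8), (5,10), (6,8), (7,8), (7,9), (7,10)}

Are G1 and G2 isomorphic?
No, not isomorphic

The graphs are NOT isomorphic.

Counting edges: G1 has 27 edge(s); G2 has 25 edge(s).
Edge count is an isomorphism invariant (a bijection on vertices induces a bijection on edges), so differing edge counts rule out isomorphism.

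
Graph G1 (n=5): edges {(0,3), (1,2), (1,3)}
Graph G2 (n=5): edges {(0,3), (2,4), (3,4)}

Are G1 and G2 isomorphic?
Yes, isomorphic

The graphs are isomorphic.
One valid mapping φ: V(G1) → V(G2): 0→0, 1→4, 2→2, 3→3, 4→1

Verify φ preserves adjacency — for each edge of G1, its image is an edge of G2:
  (0,3) → (φ(0),φ(3)) = (0,3) ∈ E(G2) ✓
  (1,2) → (φ(1),φ(2)) = (2,4) ∈ E(G2) ✓
  (1,3) → (φ(1),φ(3)) = (3,4) ∈ E(G2) ✓
All 3 edges of G1 map to edges of G2, and |E(G1)| = |E(G2)| = 3, so φ is a bijection on edges as well as vertices. Hence G1 ≅ G2.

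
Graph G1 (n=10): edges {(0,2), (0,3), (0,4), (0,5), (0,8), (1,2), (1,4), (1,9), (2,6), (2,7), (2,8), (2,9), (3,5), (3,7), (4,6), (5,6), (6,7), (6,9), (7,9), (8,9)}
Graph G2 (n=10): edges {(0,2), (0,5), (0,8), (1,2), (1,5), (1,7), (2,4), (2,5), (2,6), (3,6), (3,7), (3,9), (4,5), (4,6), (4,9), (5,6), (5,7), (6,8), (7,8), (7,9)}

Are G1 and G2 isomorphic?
Yes, isomorphic

The graphs are isomorphic.
One valid mapping φ: V(G1) → V(G2): 0→7, 1→0, 2→5, 3→9, 4→8, 5→3, 6→6, 7→4, 8→1, 9→2

Verify φ preserves adjacency — for each edge of G1, its image is an edge of G2:
  (0,2) → (φ(0),φ(2)) = (5,7) ∈ E(G2) ✓
  (0,3) → (φ(0),φ(3)) = (7,9) ∈ E(G2) ✓
  (0,4) → (φ(0),φ(4)) = (7,8) ∈ E(G2) ✓
  (0,5) → (φ(0),φ(5)) = (3,7) ∈ E(G2) ✓
  (0,8) → (φ(0),φ(8)) = (1,7) ∈ E(G2) ✓
  (1,2) → (φ(1),φ(2)) = (0,5) ∈ E(G2) ✓
  (1,4) → (φ(1),φ(4)) = (0,8) ∈ E(G2) ✓
  (1,9) → (φ(1),φ(9)) = (0,2) ∈ E(G2) ✓
  (2,6) → (φ(2),φ(6)) = (5,6) ∈ E(G2) ✓
  (2,7) → (φ(2),φ(7)) = (4,5) ∈ E(G2) ✓
  (2,8) → (φ(2),φ(8)) = (1,5) ∈ E(G2) ✓
  (2,9) → (φ(2),φ(9)) = (2,5) ∈ E(G2) ✓
  (3,5) → (φ(3),φ(5)) = (3,9) ∈ E(G2) ✓
  (3,7) → (φ(3),φ(7)) = (4,9) ∈ E(G2) ✓
  (4,6) → (φ(4),φ(6)) = (6,8) ∈ E(G2) ✓
  (5,6) → (φ(5),φ(6)) = (3,6) ∈ E(G2) ✓
  (6,7) → (φ(6),φ(7)) = (4,6) ∈ E(G2) ✓
  (6,9) → (φ(6),φ(9)) = (2,6) ∈ E(G2) ✓
  (7,9) → (φ(7),φ(9)) = (2,4) ∈ E(G2) ✓
  (8,9) → (φ(8),φ(9)) = (1,2) ∈ E(G2) ✓
All 20 edges of G1 map to edges of G2, and |E(G1)| = |E(G2)| = 20, so φ is a bijection on edges as well as vertices. Hence G1 ≅ G2.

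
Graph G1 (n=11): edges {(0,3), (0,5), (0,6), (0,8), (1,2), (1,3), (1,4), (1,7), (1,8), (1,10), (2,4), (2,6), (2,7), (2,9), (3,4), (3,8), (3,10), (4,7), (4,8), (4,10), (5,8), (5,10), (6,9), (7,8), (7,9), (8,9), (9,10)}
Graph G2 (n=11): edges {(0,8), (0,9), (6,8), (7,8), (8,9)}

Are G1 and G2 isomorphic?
No, not isomorphic

The graphs are NOT isomorphic.

Connected components of G1: 1 component(s) with vertex sets [[0, 1, 2, 3, 4, 5, 6, 7, 8, 9, 10]], sizes [11].
Connected components of G2: 7 component(s) with vertex sets [[1], [2], [3], [4], [5], [10], [0, 6, 7, 8, 9]], sizes [1, 1, 1, 1, 1, 1, 5].
The number of connected components (and the multiset of component sizes) is an isomorphism invariant — an isomorphism maps each component of G1 bijectively onto a component of G2. Since G1 has 1 component(s) and G2 has 7, they cannot be isomorphic.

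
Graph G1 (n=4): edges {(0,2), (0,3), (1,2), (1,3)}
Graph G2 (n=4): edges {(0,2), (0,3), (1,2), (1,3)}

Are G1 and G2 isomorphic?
Yes, isomorphic

The graphs are isomorphic.
One valid mapping φ: V(G1) → V(G2): 0→0, 1→1, 2→2, 3→3

Verify φ preserves adjacency — for each edge of G1, its image is an edge of G2:
  (0,2) → (φ(0),φ(2)) = (0,2) ∈ E(G2) ✓
  (0,3) → (φ(0),φ(3)) = (0,3) ∈ E(G2) ✓
  (1,2) → (φ(1),φ(2)) = (1,2) ∈ E(G2) ✓
  (1,3) → (φ(1),φ(3)) = (1,3) ∈ E(G2) ✓
All 4 edges of G1 map to edges of G2, and |E(G1)| = |E(G2)| = 4, so φ is a bijection on edges as well as vertices. Hence G1 ≅ G2.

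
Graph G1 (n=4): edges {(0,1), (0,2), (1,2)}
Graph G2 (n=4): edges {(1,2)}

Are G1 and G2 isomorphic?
No, not isomorphic

The graphs are NOT isomorphic.

Counting edges: G1 has 3 edge(s); G2 has 1 edge(s).
Edge count is an isomorphism invariant (a bijection on vertices induces a bijection on edges), so differing edge counts rule out isomorphism.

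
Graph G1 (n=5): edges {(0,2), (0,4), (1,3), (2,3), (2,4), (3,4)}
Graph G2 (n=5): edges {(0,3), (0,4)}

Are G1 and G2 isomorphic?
No, not isomorphic

The graphs are NOT isomorphic.

Counting triangles (3-cliques): G1 has 2, G2 has 0.
Triangle count is an isomorphism invariant, so differing triangle counts rule out isomorphism.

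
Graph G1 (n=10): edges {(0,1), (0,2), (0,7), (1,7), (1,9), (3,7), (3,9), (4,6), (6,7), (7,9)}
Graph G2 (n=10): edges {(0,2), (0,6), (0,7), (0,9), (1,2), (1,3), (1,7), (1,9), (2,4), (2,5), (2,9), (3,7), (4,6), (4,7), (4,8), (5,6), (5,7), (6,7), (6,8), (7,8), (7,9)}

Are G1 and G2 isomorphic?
No, not isomorphic

The graphs are NOT isomorphic.

Counting triangles (3-cliques): G1 has 3, G2 has 11.
Triangle count is an isomorphism invariant, so differing triangle counts rule out isomorphism.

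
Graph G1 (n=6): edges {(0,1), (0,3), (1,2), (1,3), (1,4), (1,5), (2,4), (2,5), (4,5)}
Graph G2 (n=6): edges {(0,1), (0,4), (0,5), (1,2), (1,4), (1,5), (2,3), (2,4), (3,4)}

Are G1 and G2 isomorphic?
No, not isomorphic

The graphs are NOT isomorphic.

Degrees in G1: deg(0)=2, deg(1)=5, deg(2)=3, deg(3)=2, deg(4)=3, deg(5)=3.
Sorted degree sequence of G1: [5, 3, 3, 3, 2, 2].
Degrees in G2: deg(0)=3, deg(1)=4, deg(2)=3, deg(3)=2, deg(4)=4, deg(5)=2.
Sorted degree sequence of G2: [4, 4, 3, 3, 2, 2].
The (sorted) degree sequence is an isomorphism invariant, so since G1 and G2 have different degree sequences they cannot be isomorphic.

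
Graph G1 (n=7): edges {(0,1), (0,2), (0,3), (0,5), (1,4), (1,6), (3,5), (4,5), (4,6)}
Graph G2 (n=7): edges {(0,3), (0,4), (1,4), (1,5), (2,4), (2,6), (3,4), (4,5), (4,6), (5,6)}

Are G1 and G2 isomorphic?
No, not isomorphic

The graphs are NOT isomorphic.

Degrees in G1: deg(0)=4, deg(1)=3, deg(2)=1, deg(3)=2, deg(4)=3, deg(5)=3, deg(6)=2.
Sorted degree sequence of G1: [4, 3, 3, 3, 2, 2, 1].
Degrees in G2: deg(0)=2, deg(1)=2, deg(2)=2, deg(3)=2, deg(4)=6, deg(5)=3, deg(6)=3.
Sorted degree sequence of G2: [6, 3, 3, 2, 2, 2, 2].
The (sorted) degree sequence is an isomorphism invariant, so since G1 and G2 have different degree sequences they cannot be isomorphic.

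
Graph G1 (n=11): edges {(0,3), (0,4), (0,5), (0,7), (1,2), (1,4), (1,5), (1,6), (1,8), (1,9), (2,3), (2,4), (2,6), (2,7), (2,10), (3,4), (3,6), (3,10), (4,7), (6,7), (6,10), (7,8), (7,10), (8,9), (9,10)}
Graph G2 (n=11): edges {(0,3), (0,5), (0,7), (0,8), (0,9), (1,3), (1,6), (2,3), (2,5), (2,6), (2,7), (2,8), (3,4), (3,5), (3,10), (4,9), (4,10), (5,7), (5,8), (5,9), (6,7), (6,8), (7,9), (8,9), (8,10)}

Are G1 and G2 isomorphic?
Yes, isomorphic

The graphs are isomorphic.
One valid mapping φ: V(G1) → V(G2): 0→6, 1→3, 2→5, 3→7, 4→2, 5→1, 6→0, 7→8, 8→10, 9→4, 10→9

Verify φ preserves adjacency — for each edge of G1, its image is an edge of G2:
  (0,3) → (φ(0),φ(3)) = (6,7) ∈ E(G2) ✓
  (0,4) → (φ(0),φ(4)) = (2,6) ∈ E(G2) ✓
  (0,5) → (φ(0),φ(5)) = (1,6) ∈ E(G2) ✓
  (0,7) → (φ(0),φ(7)) = (6,8) ∈ E(G2) ✓
  (1,2) → (φ(1),φ(2)) = (3,5) ∈ E(G2) ✓
  (1,4) → (φ(1),φ(4)) = (2,3) ∈ E(G2) ✓
  (1,5) → (φ(1),φ(5)) = (1,3) ∈ E(G2) ✓
  (1,6) → (φ(1),φ(6)) = (0,3) ∈ E(G2) ✓
  (1,8) → (φ(1),φ(8)) = (3,10) ∈ E(G2) ✓
  (1,9) → (φ(1),φ(9)) = (3,4) ∈ E(G2) ✓
  (2,3) → (φ(2),φ(3)) = (5,7) ∈ E(G2) ✓
  (2,4) → (φ(2),φ(4)) = (2,5) ∈ E(G2) ✓
  (2,6) → (φ(2),φ(6)) = (0,5) ∈ E(G2) ✓
  (2,7) → (φ(2),φ(7)) = (5,8) ∈ E(G2) ✓
  (2,10) → (φ(2),φ(10)) = (5,9) ∈ E(G2) ✓
  (3,4) → (φ(3),φ(4)) = (2,7) ∈ E(G2) ✓
  (3,6) → (φ(3),φ(6)) = (0,7) ∈ E(G2) ✓
  (3,10) → (φ(3),φ(10)) = (7,9) ∈ E(G2) ✓
  (4,7) → (φ(4),φ(7)) = (2,8) ∈ E(G2) ✓
  (6,7) → (φ(6),φ(7)) = (0,8) ∈ E(G2) ✓
  (6,10) → (φ(6),φ(10)) = (0,9) ∈ E(G2) ✓
  (7,8) → (φ(7),φ(8)) = (8,10) ∈ E(G2) ✓
  (7,10) → (φ(7),φ(10)) = (8,9) ∈ E(G2) ✓
  (8,9) → (φ(8),φ(9)) = (4,10) ∈ E(G2) ✓
  (9,10) → (φ(9),φ(10)) = (4,9) ∈ E(G2) ✓
All 25 edges of G1 map to edges of G2, and |E(G1)| = |E(G2)| = 25, so φ is a bijection on edges as well as vertices. Hence G1 ≅ G2.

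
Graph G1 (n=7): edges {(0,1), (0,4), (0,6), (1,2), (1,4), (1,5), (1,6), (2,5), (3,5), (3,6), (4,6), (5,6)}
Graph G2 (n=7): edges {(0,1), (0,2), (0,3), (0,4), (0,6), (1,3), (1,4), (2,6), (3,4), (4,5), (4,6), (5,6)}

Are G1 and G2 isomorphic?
Yes, isomorphic

The graphs are isomorphic.
One valid mapping φ: V(G1) → V(G2): 0→1, 1→0, 2→2, 3→5, 4→3, 5→6, 6→4

Verify φ preserves adjacency — for each edge of G1, its image is an edge of G2:
  (0,1) → (φ(0),φ(1)) = (0,1) ∈ E(G2) ✓
  (0,4) → (φ(0),φ(4)) = (1,3) ∈ E(G2) ✓
  (0,6) → (φ(0),φ(6)) = (1,4) ∈ E(G2) ✓
  (1,2) → (φ(1),φ(2)) = (0,2) ∈ E(G2) ✓
  (1,4) → (φ(1),φ(4)) = (0,3) ∈ E(G2) ✓
  (1,5) → (φ(1),φ(5)) = (0,6) ∈ E(G2) ✓
  (1,6) → (φ(1),φ(6)) = (0,4) ∈ E(G2) ✓
  (2,5) → (φ(2),φ(5)) = (2,6) ∈ E(G2) ✓
  (3,5) → (φ(3),φ(5)) = (5,6) ∈ E(G2) ✓
  (3,6) → (φ(3),φ(6)) = (4,5) ∈ E(G2) ✓
  (4,6) → (φ(4),φ(6)) = (3,4) ∈ E(G2) ✓
  (5,6) → (φ(5),φ(6)) = (4,6) ∈ E(G2) ✓
All 12 edges of G1 map to edges of G2, and |E(G1)| = |E(G2)| = 12, so φ is a bijection on edges as well as vertices. Hence G1 ≅ G2.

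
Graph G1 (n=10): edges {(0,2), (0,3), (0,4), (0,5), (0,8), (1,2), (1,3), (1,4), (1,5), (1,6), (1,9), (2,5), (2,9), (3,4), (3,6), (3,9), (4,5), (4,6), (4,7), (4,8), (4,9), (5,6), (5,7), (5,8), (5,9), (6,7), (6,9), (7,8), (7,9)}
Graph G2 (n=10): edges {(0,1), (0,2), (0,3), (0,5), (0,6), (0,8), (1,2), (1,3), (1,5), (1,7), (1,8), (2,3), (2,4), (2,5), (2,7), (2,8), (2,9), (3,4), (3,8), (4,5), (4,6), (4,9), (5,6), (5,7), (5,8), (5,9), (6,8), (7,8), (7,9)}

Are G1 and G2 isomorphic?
Yes, isomorphic

The graphs are isomorphic.
One valid mapping φ: V(G1) → V(G2): 0→4, 1→0, 2→6, 3→3, 4→2, 5→5, 6→1, 7→7, 8→9, 9→8

Verify φ preserves adjacency — for each edge of G1, its image is an edge of G2:
  (0,2) → (φ(0),φ(2)) = (4,6) ∈ E(G2) ✓
  (0,3) → (φ(0),φ(3)) = (3,4) ∈ E(G2) ✓
  (0,4) → (φ(0),φ(4)) = (2,4) ∈ E(G2) ✓
  (0,5) → (φ(0),φ(5)) = (4,5) ∈ E(G2) ✓
  (0,8) → (φ(0),φ(8)) = (4,9) ∈ E(G2) ✓
  (1,2) → (φ(1),φ(2)) = (0,6) ∈ E(G2) ✓
  (1,3) → (φ(1),φ(3)) = (0,3) ∈ E(G2) ✓
  (1,4) → (φ(1),φ(4)) = (0,2) ∈ E(G2) ✓
  (1,5) → (φ(1),φ(5)) = (0,5) ∈ E(G2) ✓
  (1,6) → (φ(1),φ(6)) = (0,1) ∈ E(G2) ✓
  (1,9) → (φ(1),φ(9)) = (0,8) ∈ E(G2) ✓
  (2,5) → (φ(2),φ(5)) = (5,6) ∈ E(G2) ✓
  (2,9) → (φ(2),φ(9)) = (6,8) ∈ E(G2) ✓
  (3,4) → (φ(3),φ(4)) = (2,3) ∈ E(G2) ✓
  (3,6) → (φ(3),φ(6)) = (1,3) ∈ E(G2) ✓
  (3,9) → (φ(3),φ(9)) = (3,8) ∈ E(G2) ✓
  (4,5) → (φ(4),φ(5)) = (2,5) ∈ E(G2) ✓
  (4,6) → (φ(4),φ(6)) = (1,2) ∈ E(G2) ✓
  (4,7) → (φ(4),φ(7)) = (2,7) ∈ E(G2) ✓
  (4,8) → (φ(4),φ(8)) = (2,9) ∈ E(G2) ✓
  (4,9) → (φ(4),φ(9)) = (2,8) ∈ E(G2) ✓
  (5,6) → (φ(5),φ(6)) = (1,5) ∈ E(G2) ✓
  (5,7) → (φ(5),φ(7)) = (5,7) ∈ E(G2) ✓
  (5,8) → (φ(5),φ(8)) = (5,9) ∈ E(G2) ✓
  (5,9) → (φ(5),φ(9)) = (5,8) ∈ E(G2) ✓
  (6,7) → (φ(6),φ(7)) = (1,7) ∈ E(G2) ✓
  (6,9) → (φ(6),φ(9)) = (1,8) ∈ E(G2) ✓
  (7,8) → (φ(7),φ(8)) = (7,9) ∈ E(G2) ✓
  (7,9) → (φ(7),φ(9)) = (7,8) ∈ E(G2) ✓
All 29 edges of G1 map to edges of G2, and |E(G1)| = |E(G2)| = 29, so φ is a bijection on edges as well as vertices. Hence G1 ≅ G2.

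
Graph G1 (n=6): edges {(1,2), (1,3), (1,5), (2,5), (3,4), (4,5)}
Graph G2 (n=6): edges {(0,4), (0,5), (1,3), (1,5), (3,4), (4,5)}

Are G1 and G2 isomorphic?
Yes, isomorphic

The graphs are isomorphic.
One valid mapping φ: V(G1) → V(G2): 0→2, 1→5, 2→0, 3→1, 4→3, 5→4

Verify φ preserves adjacency — for each edge of G1, its image is an edge of G2:
  (1,2) → (φ(1),φ(2)) = (0,5) ∈ E(G2) ✓
  (1,3) → (φ(1),φ(3)) = (1,5) ∈ E(G2) ✓
  (1,5) → (φ(1),φ(5)) = (4,5) ∈ E(G2) ✓
  (2,5) → (φ(2),φ(5)) = (0,4) ∈ E(G2) ✓
  (3,4) → (φ(3),φ(4)) = (1,3) ∈ E(G2) ✓
  (4,5) → (φ(4),φ(5)) = (3,4) ∈ E(G2) ✓
All 6 edges of G1 map to edges of G2, and |E(G1)| = |E(G2)| = 6, so φ is a bijection on edges as well as vertices. Hence G1 ≅ G2.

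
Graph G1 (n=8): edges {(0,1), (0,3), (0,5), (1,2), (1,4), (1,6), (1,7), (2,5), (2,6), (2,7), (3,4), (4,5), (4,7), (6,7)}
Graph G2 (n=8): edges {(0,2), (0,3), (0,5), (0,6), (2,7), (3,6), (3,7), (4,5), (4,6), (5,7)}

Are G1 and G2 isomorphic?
No, not isomorphic

The graphs are NOT isomorphic.

Connected components of G1: 1 component(s) with vertex sets [[0, 1, 2, 3, 4, 5, 6, 7]], sizes [8].
Connected components of G2: 2 component(s) with vertex sets [[1], [0, 2, 3, 4, 5, 6, 7]], sizes [1, 7].
The number of connected components (and the multiset of component sizes) is an isomorphism invariant — an isomorphism maps each component of G1 bijectively onto a component of G2. Since G1 has 1 component(s) and G2 has 2, they cannot be isomorphic.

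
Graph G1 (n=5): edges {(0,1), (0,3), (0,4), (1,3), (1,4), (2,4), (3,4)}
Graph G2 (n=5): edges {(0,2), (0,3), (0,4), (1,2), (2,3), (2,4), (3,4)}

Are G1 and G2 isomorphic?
Yes, isomorphic

The graphs are isomorphic.
One valid mapping φ: V(G1) → V(G2): 0→4, 1→3, 2→1, 3→0, 4→2

Verify φ preserves adjacency — for each edge of G1, its image is an edge of G2:
  (0,1) → (φ(0),φ(1)) = (3,4) ∈ E(G2) ✓
  (0,3) → (φ(0),φ(3)) = (0,4) ∈ E(G2) ✓
  (0,4) → (φ(0),φ(4)) = (2,4) ∈ E(G2) ✓
  (1,3) → (φ(1),φ(3)) = (0,3) ∈ E(G2) ✓
  (1,4) → (φ(1),φ(4)) = (2,3) ∈ E(G2) ✓
  (2,4) → (φ(2),φ(4)) = (1,2) ∈ E(G2) ✓
  (3,4) → (φ(3),φ(4)) = (0,2) ∈ E(G2) ✓
All 7 edges of G1 map to edges of G2, and |E(G1)| = |E(G2)| = 7, so φ is a bijection on edges as well as vertices. Hence G1 ≅ G2.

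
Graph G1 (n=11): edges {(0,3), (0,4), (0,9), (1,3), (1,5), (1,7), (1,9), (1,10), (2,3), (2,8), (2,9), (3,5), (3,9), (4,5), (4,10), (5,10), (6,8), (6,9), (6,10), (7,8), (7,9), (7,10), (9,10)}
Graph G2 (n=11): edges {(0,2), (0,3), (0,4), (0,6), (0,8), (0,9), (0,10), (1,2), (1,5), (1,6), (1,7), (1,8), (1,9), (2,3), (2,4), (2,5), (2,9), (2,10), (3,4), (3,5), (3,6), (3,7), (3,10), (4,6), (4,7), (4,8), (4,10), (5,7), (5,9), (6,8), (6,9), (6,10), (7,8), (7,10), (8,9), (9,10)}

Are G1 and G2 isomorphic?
No, not isomorphic

The graphs are NOT isomorphic.

Degrees in G1: deg(0)=3, deg(1)=5, deg(2)=3, deg(3)=5, deg(4)=3, deg(5)=4, deg(6)=3, deg(7)=4, deg(8)=3, deg(9)=7, deg(10)=6.
Sorted degree sequence of G1: [7, 6, 5, 5, 4, 4, 3, 3, 3, 3, 3].
Degrees in G2: deg(0)=7, deg(1)=6, deg(2)=7, deg(3)=7, deg(4)=7, deg(5)=5, deg(6)=7, deg(7)=6, deg(8)=6, deg(9)=7, deg(10)=7.
Sorted degree sequence of G2: [7, 7, 7, 7, 7, 7, 7, 6, 6, 6, 5].
The (sorted) degree sequence is an isomorphism invariant, so since G1 and G2 have different degree sequences they cannot be isomorphic.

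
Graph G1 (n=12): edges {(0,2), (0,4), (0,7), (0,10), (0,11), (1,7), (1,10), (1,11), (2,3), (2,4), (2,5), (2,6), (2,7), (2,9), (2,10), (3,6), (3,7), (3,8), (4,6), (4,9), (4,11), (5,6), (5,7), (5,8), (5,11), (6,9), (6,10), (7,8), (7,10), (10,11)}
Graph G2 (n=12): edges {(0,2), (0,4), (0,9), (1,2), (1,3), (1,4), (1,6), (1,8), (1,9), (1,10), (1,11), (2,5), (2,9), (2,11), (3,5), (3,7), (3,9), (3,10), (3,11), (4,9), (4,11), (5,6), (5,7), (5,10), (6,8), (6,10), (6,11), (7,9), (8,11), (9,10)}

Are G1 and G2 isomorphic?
Yes, isomorphic

The graphs are isomorphic.
One valid mapping φ: V(G1) → V(G2): 0→10, 1→7, 2→1, 3→4, 4→6, 5→2, 6→11, 7→9, 8→0, 9→8, 10→3, 11→5

Verify φ preserves adjacency — for each edge of G1, its image is an edge of G2:
  (0,2) → (φ(0),φ(2)) = (1,10) ∈ E(G2) ✓
  (0,4) → (φ(0),φ(4)) = (6,10) ∈ E(G2) ✓
  (0,7) → (φ(0),φ(7)) = (9,10) ∈ E(G2) ✓
  (0,10) → (φ(0),φ(10)) = (3,10) ∈ E(G2) ✓
  (0,11) → (φ(0),φ(11)) = (5,10) ∈ E(G2) ✓
  (1,7) → (φ(1),φ(7)) = (7,9) ∈ E(G2) ✓
  (1,10) → (φ(1),φ(10)) = (3,7) ∈ E(G2) ✓
  (1,11) → (φ(1),φ(11)) = (5,7) ∈ E(G2) ✓
  (2,3) → (φ(2),φ(3)) = (1,4) ∈ E(G2) ✓
  (2,4) → (φ(2),φ(4)) = (1,6) ∈ E(G2) ✓
  (2,5) → (φ(2),φ(5)) = (1,2) ∈ E(G2) ✓
  (2,6) → (φ(2),φ(6)) = (1,11) ∈ E(G2) ✓
  (2,7) → (φ(2),φ(7)) = (1,9) ∈ E(G2) ✓
  (2,9) → (φ(2),φ(9)) = (1,8) ∈ E(G2) ✓
  (2,10) → (φ(2),φ(10)) = (1,3) ∈ E(G2) ✓
  (3,6) → (φ(3),φ(6)) = (4,11) ∈ E(G2) ✓
  (3,7) → (φ(3),φ(7)) = (4,9) ∈ E(G2) ✓
  (3,8) → (φ(3),φ(8)) = (0,4) ∈ E(G2) ✓
  (4,6) → (φ(4),φ(6)) = (6,11) ∈ E(G2) ✓
  (4,9) → (φ(4),φ(9)) = (6,8) ∈ E(G2) ✓
  (4,11) → (φ(4),φ(11)) = (5,6) ∈ E(G2) ✓
  (5,6) → (φ(5),φ(6)) = (2,11) ∈ E(G2) ✓
  (5,7) → (φ(5),φ(7)) = (2,9) ∈ E(G2) ✓
  (5,8) → (φ(5),φ(8)) = (0,2) ∈ E(G2) ✓
  (5,11) → (φ(5),φ(11)) = (2,5) ∈ E(G2) ✓
  (6,9) → (φ(6),φ(9)) = (8,11) ∈ E(G2) ✓
  (6,10) → (φ(6),φ(10)) = (3,11) ∈ E(G2) ✓
  (7,8) → (φ(7),φ(8)) = (0,9) ∈ E(G2) ✓
  (7,10) → (φ(7),φ(10)) = (3,9) ∈ E(G2) ✓
  (10,11) → (φ(10),φ(11)) = (3,5) ∈ E(G2) ✓
All 30 edges of G1 map to edges of G2, and |E(G1)| = |E(G2)| = 30, so φ is a bijection on edges as well as vertices. Hence G1 ≅ G2.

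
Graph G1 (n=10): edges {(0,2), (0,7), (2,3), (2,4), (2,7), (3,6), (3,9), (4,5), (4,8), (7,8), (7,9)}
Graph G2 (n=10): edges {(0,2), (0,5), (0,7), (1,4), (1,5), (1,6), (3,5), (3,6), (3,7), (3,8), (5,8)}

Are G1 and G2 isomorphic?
Yes, isomorphic

The graphs are isomorphic.
One valid mapping φ: V(G1) → V(G2): 0→8, 1→9, 2→5, 3→1, 4→0, 5→2, 6→4, 7→3, 8→7, 9→6

Verify φ preserves adjacency — for each edge of G1, its image is an edge of G2:
  (0,2) → (φ(0),φ(2)) = (5,8) ∈ E(G2) ✓
  (0,7) → (φ(0),φ(7)) = (3,8) ∈ E(G2) ✓
  (2,3) → (φ(2),φ(3)) = (1,5) ∈ E(G2) ✓
  (2,4) → (φ(2),φ(4)) = (0,5) ∈ E(G2) ✓
  (2,7) → (φ(2),φ(7)) = (3,5) ∈ E(G2) ✓
  (3,6) → (φ(3),φ(6)) = (1,4) ∈ E(G2) ✓
  (3,9) → (φ(3),φ(9)) = (1,6) ∈ E(G2) ✓
  (4,5) → (φ(4),φ(5)) = (0,2) ∈ E(G2) ✓
  (4,8) → (φ(4),φ(8)) = (0,7) ∈ E(G2) ✓
  (7,8) → (φ(7),φ(8)) = (3,7) ∈ E(G2) ✓
  (7,9) → (φ(7),φ(9)) = (3,6) ∈ E(G2) ✓
All 11 edges of G1 map to edges of G2, and |E(G1)| = |E(G2)| = 11, so φ is a bijection on edges as well as vertices. Hence G1 ≅ G2.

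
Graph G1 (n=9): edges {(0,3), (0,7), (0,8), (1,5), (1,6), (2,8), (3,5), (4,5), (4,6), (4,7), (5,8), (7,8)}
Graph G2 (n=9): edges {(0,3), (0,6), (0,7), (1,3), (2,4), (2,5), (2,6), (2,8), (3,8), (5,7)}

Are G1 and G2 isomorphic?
No, not isomorphic

The graphs are NOT isomorphic.

Degrees in G1: deg(0)=3, deg(1)=2, deg(2)=1, deg(3)=2, deg(4)=3, deg(5)=4, deg(6)=2, deg(7)=3, deg(8)=4.
Sorted degree sequence of G1: [4, 4, 3, 3, 3, 2, 2, 2, 1].
Degrees in G2: deg(0)=3, deg(1)=1, deg(2)=4, deg(3)=3, deg(4)=1, deg(5)=2, deg(6)=2, deg(7)=2, deg(8)=2.
Sorted degree sequence of G2: [4, 3, 3, 2, 2, 2, 2, 1, 1].
The (sorted) degree sequence is an isomorphism invariant, so since G1 and G2 have different degree sequences they cannot be isomorphic.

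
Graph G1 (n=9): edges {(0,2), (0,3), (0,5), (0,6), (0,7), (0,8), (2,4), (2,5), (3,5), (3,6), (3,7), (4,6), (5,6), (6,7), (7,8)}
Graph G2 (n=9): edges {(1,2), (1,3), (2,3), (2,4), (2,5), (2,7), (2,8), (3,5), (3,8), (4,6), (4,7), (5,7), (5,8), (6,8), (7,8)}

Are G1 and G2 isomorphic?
Yes, isomorphic

The graphs are isomorphic.
One valid mapping φ: V(G1) → V(G2): 0→2, 1→0, 2→4, 3→5, 4→6, 5→7, 6→8, 7→3, 8→1

Verify φ preserves adjacency — for each edge of G1, its image is an edge of G2:
  (0,2) → (φ(0),φ(2)) = (2,4) ∈ E(G2) ✓
  (0,3) → (φ(0),φ(3)) = (2,5) ∈ E(G2) ✓
  (0,5) → (φ(0),φ(5)) = (2,7) ∈ E(G2) ✓
  (0,6) → (φ(0),φ(6)) = (2,8) ∈ E(G2) ✓
  (0,7) → (φ(0),φ(7)) = (2,3) ∈ E(G2) ✓
  (0,8) → (φ(0),φ(8)) = (1,2) ∈ E(G2) ✓
  (2,4) → (φ(2),φ(4)) = (4,6) ∈ E(G2) ✓
  (2,5) → (φ(2),φ(5)) = (4,7) ∈ E(G2) ✓
  (3,5) → (φ(3),φ(5)) = (5,7) ∈ E(G2) ✓
  (3,6) → (φ(3),φ(6)) = (5,8) ∈ E(G2) ✓
  (3,7) → (φ(3),φ(7)) = (3,5) ∈ E(G2) ✓
  (4,6) → (φ(4),φ(6)) = (6,8) ∈ E(G2) ✓
  (5,6) → (φ(5),φ(6)) = (7,8) ∈ E(G2) ✓
  (6,7) → (φ(6),φ(7)) = (3,8) ∈ E(G2) ✓
  (7,8) → (φ(7),φ(8)) = (1,3) ∈ E(G2) ✓
All 15 edges of G1 map to edges of G2, and |E(G1)| = |E(G2)| = 15, so φ is a bijection on edges as well as vertices. Hence G1 ≅ G2.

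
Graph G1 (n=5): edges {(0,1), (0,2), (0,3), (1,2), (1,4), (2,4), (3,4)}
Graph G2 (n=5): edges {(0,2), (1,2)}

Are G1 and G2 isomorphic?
No, not isomorphic

The graphs are NOT isomorphic.

Connected components of G1: 1 component(s) with vertex sets [[0, 1, 2, 3, 4]], sizes [5].
Connected components of G2: 3 component(s) with vertex sets [[3], [4], [0, 1, 2]], sizes [1, 1, 3].
The number of connected components (and the multiset of component sizes) is an isomorphism invariant — an isomorphism maps each component of G1 bijectively onto a component of G2. Since G1 has 1 component(s) and G2 has 3, they cannot be isomorphic.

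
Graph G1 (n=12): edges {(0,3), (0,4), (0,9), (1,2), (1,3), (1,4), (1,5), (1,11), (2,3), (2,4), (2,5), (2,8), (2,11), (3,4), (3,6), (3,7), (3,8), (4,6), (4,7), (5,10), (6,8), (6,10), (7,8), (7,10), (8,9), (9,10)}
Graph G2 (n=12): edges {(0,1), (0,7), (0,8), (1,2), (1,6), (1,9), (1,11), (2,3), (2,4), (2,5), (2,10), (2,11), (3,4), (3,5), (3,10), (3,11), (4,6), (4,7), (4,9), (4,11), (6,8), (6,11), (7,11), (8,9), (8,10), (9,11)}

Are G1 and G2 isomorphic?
Yes, isomorphic

The graphs are isomorphic.
One valid mapping φ: V(G1) → V(G2): 0→7, 1→3, 2→2, 3→11, 4→4, 5→10, 6→6, 7→9, 8→1, 9→0, 10→8, 11→5

Verify φ preserves adjacency — for each edge of G1, its image is an edge of G2:
  (0,3) → (φ(0),φ(3)) = (7,11) ∈ E(G2) ✓
  (0,4) → (φ(0),φ(4)) = (4,7) ∈ E(G2) ✓
  (0,9) → (φ(0),φ(9)) = (0,7) ∈ E(G2) ✓
  (1,2) → (φ(1),φ(2)) = (2,3) ∈ E(G2) ✓
  (1,3) → (φ(1),φ(3)) = (3,11) ∈ E(G2) ✓
  (1,4) → (φ(1),φ(4)) = (3,4) ∈ E(G2) ✓
  (1,5) → (φ(1),φ(5)) = (3,10) ∈ E(G2) ✓
  (1,11) → (φ(1),φ(11)) = (3,5) ∈ E(G2) ✓
  (2,3) → (φ(2),φ(3)) = (2,11) ∈ E(G2) ✓
  (2,4) → (φ(2),φ(4)) = (2,4) ∈ E(G2) ✓
  (2,5) → (φ(2),φ(5)) = (2,10) ∈ E(G2) ✓
  (2,8) → (φ(2),φ(8)) = (1,2) ∈ E(G2) ✓
  (2,11) → (φ(2),φ(11)) = (2,5) ∈ E(G2) ✓
  (3,4) → (φ(3),φ(4)) = (4,11) ∈ E(G2) ✓
  (3,6) → (φ(3),φ(6)) = (6,11) ∈ E(G2) ✓
  (3,7) → (φ(3),φ(7)) = (9,11) ∈ E(G2) ✓
  (3,8) → (φ(3),φ(8)) = (1,11) ∈ E(G2) ✓
  (4,6) → (φ(4),φ(6)) = (4,6) ∈ E(G2) ✓
  (4,7) → (φ(4),φ(7)) = (4,9) ∈ E(G2) ✓
  (5,10) → (φ(5),φ(10)) = (8,10) ∈ E(G2) ✓
  (6,8) → (φ(6),φ(8)) = (1,6) ∈ E(G2) ✓
  (6,10) → (φ(6),φ(10)) = (6,8) ∈ E(G2) ✓
  (7,8) → (φ(7),φ(8)) = (1,9) ∈ E(G2) ✓
  (7,10) → (φ(7),φ(10)) = (8,9) ∈ E(G2) ✓
  (8,9) → (φ(8),φ(9)) = (0,1) ∈ E(G2) ✓
  (9,10) → (φ(9),φ(10)) = (0,8) ∈ E(G2) ✓
All 26 edges of G1 map to edges of G2, and |E(G1)| = |E(G2)| = 26, so φ is a bijection on edges as well as vertices. Hence G1 ≅ G2.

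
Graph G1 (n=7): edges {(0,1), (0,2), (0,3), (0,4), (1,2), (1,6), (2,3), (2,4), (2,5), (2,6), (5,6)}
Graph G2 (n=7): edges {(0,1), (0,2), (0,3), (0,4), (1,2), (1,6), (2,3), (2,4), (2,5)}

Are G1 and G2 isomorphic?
No, not isomorphic

The graphs are NOT isomorphic.

Counting edges: G1 has 11 edge(s); G2 has 9 edge(s).
Edge count is an isomorphism invariant (a bijection on vertices induces a bijection on edges), so differing edge counts rule out isomorphism.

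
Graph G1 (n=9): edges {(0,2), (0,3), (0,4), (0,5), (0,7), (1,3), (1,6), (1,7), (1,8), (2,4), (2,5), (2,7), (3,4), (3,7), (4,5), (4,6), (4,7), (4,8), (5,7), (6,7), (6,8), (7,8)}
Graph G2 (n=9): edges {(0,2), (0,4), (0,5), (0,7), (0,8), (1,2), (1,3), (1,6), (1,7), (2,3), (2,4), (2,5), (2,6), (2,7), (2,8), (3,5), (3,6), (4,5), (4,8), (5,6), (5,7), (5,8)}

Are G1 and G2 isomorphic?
Yes, isomorphic

The graphs are isomorphic.
One valid mapping φ: V(G1) → V(G2): 0→0, 1→1, 2→8, 3→7, 4→5, 5→4, 6→6, 7→2, 8→3

Verify φ preserves adjacency — for each edge of G1, its image is an edge of G2:
  (0,2) → (φ(0),φ(2)) = (0,8) ∈ E(G2) ✓
  (0,3) → (φ(0),φ(3)) = (0,7) ∈ E(G2) ✓
  (0,4) → (φ(0),φ(4)) = (0,5) ∈ E(G2) ✓
  (0,5) → (φ(0),φ(5)) = (0,4) ∈ E(G2) ✓
  (0,7) → (φ(0),φ(7)) = (0,2) ∈ E(G2) ✓
  (1,3) → (φ(1),φ(3)) = (1,7) ∈ E(G2) ✓
  (1,6) → (φ(1),φ(6)) = (1,6) ∈ E(G2) ✓
  (1,7) → (φ(1),φ(7)) = (1,2) ∈ E(G2) ✓
  (1,8) → (φ(1),φ(8)) = (1,3) ∈ E(G2) ✓
  (2,4) → (φ(2),φ(4)) = (5,8) ∈ E(G2) ✓
  (2,5) → (φ(2),φ(5)) = (4,8) ∈ E(G2) ✓
  (2,7) → (φ(2),φ(7)) = (2,8) ∈ E(G2) ✓
  (3,4) → (φ(3),φ(4)) = (5,7) ∈ E(G2) ✓
  (3,7) → (φ(3),φ(7)) = (2,7) ∈ E(G2) ✓
  (4,5) → (φ(4),φ(5)) = (4,5) ∈ E(G2) ✓
  (4,6) → (φ(4),φ(6)) = (5,6) ∈ E(G2) ✓
  (4,7) → (φ(4),φ(7)) = (2,5) ∈ E(G2) ✓
  (4,8) → (φ(4),φ(8)) = (3,5) ∈ E(G2) ✓
  (5,7) → (φ(5),φ(7)) = (2,4) ∈ E(G2) ✓
  (6,7) → (φ(6),φ(7)) = (2,6) ∈ E(G2) ✓
  (6,8) → (φ(6),φ(8)) = (3,6) ∈ E(G2) ✓
  (7,8) → (φ(7),φ(8)) = (2,3) ∈ E(G2) ✓
All 22 edges of G1 map to edges of G2, and |E(G1)| = |E(G2)| = 22, so φ is a bijection on edges as well as vertices. Hence G1 ≅ G2.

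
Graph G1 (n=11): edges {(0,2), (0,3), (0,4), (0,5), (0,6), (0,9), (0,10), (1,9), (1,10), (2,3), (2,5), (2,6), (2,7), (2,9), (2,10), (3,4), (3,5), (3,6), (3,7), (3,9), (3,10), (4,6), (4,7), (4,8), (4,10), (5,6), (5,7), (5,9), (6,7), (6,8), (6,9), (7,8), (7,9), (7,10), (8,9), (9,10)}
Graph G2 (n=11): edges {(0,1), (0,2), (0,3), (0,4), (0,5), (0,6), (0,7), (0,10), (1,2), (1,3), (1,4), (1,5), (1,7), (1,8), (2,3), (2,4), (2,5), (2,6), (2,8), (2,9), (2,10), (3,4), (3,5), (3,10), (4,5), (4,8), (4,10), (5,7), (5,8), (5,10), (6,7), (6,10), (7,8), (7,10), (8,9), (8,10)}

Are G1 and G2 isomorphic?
Yes, isomorphic

The graphs are isomorphic.
One valid mapping φ: V(G1) → V(G2): 0→1, 1→9, 2→4, 3→5, 4→7, 5→3, 6→0, 7→10, 8→6, 9→2, 10→8

Verify φ preserves adjacency — for each edge of G1, its image is an edge of G2:
  (0,2) → (φ(0),φ(2)) = (1,4) ∈ E(G2) ✓
  (0,3) → (φ(0),φ(3)) = (1,5) ∈ E(G2) ✓
  (0,4) → (φ(0),φ(4)) = (1,7) ∈ E(G2) ✓
  (0,5) → (φ(0),φ(5)) = (1,3) ∈ E(G2) ✓
  (0,6) → (φ(0),φ(6)) = (0,1) ∈ E(G2) ✓
  (0,9) → (φ(0),φ(9)) = (1,2) ∈ E(G2) ✓
  (0,10) → (φ(0),φ(10)) = (1,8) ∈ E(G2) ✓
  (1,9) → (φ(1),φ(9)) = (2,9) ∈ E(G2) ✓
  (1,10) → (φ(1),φ(10)) = (8,9) ∈ E(G2) ✓
  (2,3) → (φ(2),φ(3)) = (4,5) ∈ E(G2) ✓
  (2,5) → (φ(2),φ(5)) = (3,4) ∈ E(G2) ✓
  (2,6) → (φ(2),φ(6)) = (0,4) ∈ E(G2) ✓
  (2,7) → (φ(2),φ(7)) = (4,10) ∈ E(G2) ✓
  (2,9) → (φ(2),φ(9)) = (2,4) ∈ E(G2) ✓
  (2,10) → (φ(2),φ(10)) = (4,8) ∈ E(G2) ✓
  (3,4) → (φ(3),φ(4)) = (5,7) ∈ E(G2) ✓
  (3,5) → (φ(3),φ(5)) = (3,5) ∈ E(G2) ✓
  (3,6) → (φ(3),φ(6)) = (0,5) ∈ E(G2) ✓
  (3,7) → (φ(3),φ(7)) = (5,10) ∈ E(G2) ✓
  (3,9) → (φ(3),φ(9)) = (2,5) ∈ E(G2) ✓
  (3,10) → (φ(3),φ(10)) = (5,8) ∈ E(G2) ✓
  (4,6) → (φ(4),φ(6)) = (0,7) ∈ E(G2) ✓
  (4,7) → (φ(4),φ(7)) = (7,10) ∈ E(G2) ✓
  (4,8) → (φ(4),φ(8)) = (6,7) ∈ E(G2) ✓
  (4,10) → (φ(4),φ(10)) = (7,8) ∈ E(G2) ✓
  (5,6) → (φ(5),φ(6)) = (0,3) ∈ E(G2) ✓
  (5,7) → (φ(5),φ(7)) = (3,10) ∈ E(G2) ✓
  (5,9) → (φ(5),φ(9)) = (2,3) ∈ E(G2) ✓
  (6,7) → (φ(6),φ(7)) = (0,10) ∈ E(G2) ✓
  (6,8) → (φ(6),φ(8)) = (0,6) ∈ E(G2) ✓
  (6,9) → (φ(6),φ(9)) = (0,2) ∈ E(G2) ✓
  (7,8) → (φ(7),φ(8)) = (6,10) ∈ E(G2) ✓
  (7,9) → (φ(7),φ(9)) = (2,10) ∈ E(G2) ✓
  (7,10) → (φ(7),φ(10)) = (8,10) ∈ E(G2) ✓
  (8,9) → (φ(8),φ(9)) = (2,6) ∈ E(G2) ✓
  (9,10) → (φ(9),φ(10)) = (2,8) ∈ E(G2) ✓
All 36 edges of G1 map to edges of G2, and |E(G1)| = |E(G2)| = 36, so φ is a bijection on edges as well as vertices. Hence G1 ≅ G2.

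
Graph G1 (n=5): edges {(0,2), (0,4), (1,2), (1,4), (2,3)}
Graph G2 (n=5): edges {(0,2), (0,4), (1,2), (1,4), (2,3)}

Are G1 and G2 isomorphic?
Yes, isomorphic

The graphs are isomorphic.
One valid mapping φ: V(G1) → V(G2): 0→1, 1→0, 2→2, 3→3, 4→4

Verify φ preserves adjacency — for each edge of G1, its image is an edge of G2:
  (0,2) → (φ(0),φ(2)) = (1,2) ∈ E(G2) ✓
  (0,4) → (φ(0),φ(4)) = (1,4) ∈ E(G2) ✓
  (1,2) → (φ(1),φ(2)) = (0,2) ∈ E(G2) ✓
  (1,4) → (φ(1),φ(4)) = (0,4) ∈ E(G2) ✓
  (2,3) → (φ(2),φ(3)) = (2,3) ∈ E(G2) ✓
All 5 edges of G1 map to edges of G2, and |E(G1)| = |E(G2)| = 5, so φ is a bijection on edges as well as vertices. Hence G1 ≅ G2.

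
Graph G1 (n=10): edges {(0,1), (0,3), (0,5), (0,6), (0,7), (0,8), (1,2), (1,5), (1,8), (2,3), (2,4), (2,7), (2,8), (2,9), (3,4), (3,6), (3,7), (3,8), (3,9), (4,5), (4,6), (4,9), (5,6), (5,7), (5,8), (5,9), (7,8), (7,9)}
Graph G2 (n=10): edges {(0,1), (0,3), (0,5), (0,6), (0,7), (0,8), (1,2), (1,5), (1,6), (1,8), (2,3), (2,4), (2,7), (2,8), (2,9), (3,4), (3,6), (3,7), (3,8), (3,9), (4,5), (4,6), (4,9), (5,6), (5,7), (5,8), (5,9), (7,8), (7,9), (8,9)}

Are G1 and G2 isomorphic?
No, not isomorphic

The graphs are NOT isomorphic.

Counting edges: G1 has 28 edge(s); G2 has 30 edge(s).
Edge count is an isomorphism invariant (a bijection on vertices induces a bijection on edges), so differing edge counts rule out isomorphism.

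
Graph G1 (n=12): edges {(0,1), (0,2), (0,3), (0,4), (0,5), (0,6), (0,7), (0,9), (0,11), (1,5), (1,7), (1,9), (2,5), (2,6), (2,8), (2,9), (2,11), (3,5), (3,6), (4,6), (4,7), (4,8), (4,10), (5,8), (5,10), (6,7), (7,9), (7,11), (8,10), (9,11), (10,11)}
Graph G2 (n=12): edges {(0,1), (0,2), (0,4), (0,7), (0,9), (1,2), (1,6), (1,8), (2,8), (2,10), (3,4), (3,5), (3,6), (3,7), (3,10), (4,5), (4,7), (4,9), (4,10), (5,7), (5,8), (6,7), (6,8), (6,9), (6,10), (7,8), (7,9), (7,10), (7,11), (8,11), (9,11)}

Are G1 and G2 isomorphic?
Yes, isomorphic

The graphs are isomorphic.
One valid mapping φ: V(G1) → V(G2): 0→7, 1→5, 2→6, 3→11, 4→0, 5→8, 6→9, 7→4, 8→1, 9→3, 10→2, 11→10

Verify φ preserves adjacency — for each edge of G1, its image is an edge of G2:
  (0,1) → (φ(0),φ(1)) = (5,7) ∈ E(G2) ✓
  (0,2) → (φ(0),φ(2)) = (6,7) ∈ E(G2) ✓
  (0,3) → (φ(0),φ(3)) = (7,11) ∈ E(G2) ✓
  (0,4) → (φ(0),φ(4)) = (0,7) ∈ E(G2) ✓
  (0,5) → (φ(0),φ(5)) = (7,8) ∈ E(G2) ✓
  (0,6) → (φ(0),φ(6)) = (7,9) ∈ E(G2) ✓
  (0,7) → (φ(0),φ(7)) = (4,7) ∈ E(G2) ✓
  (0,9) → (φ(0),φ(9)) = (3,7) ∈ E(G2) ✓
  (0,11) → (φ(0),φ(11)) = (7,10) ∈ E(G2) ✓
  (1,5) → (φ(1),φ(5)) = (5,8) ∈ E(G2) ✓
  (1,7) → (φ(1),φ(7)) = (4,5) ∈ E(G2) ✓
  (1,9) → (φ(1),φ(9)) = (3,5) ∈ E(G2) ✓
  (2,5) → (φ(2),φ(5)) = (6,8) ∈ E(G2) ✓
  (2,6) → (φ(2),φ(6)) = (6,9) ∈ E(G2) ✓
  (2,8) → (φ(2),φ(8)) = (1,6) ∈ E(G2) ✓
  (2,9) → (φ(2),φ(9)) = (3,6) ∈ E(G2) ✓
  (2,11) → (φ(2),φ(11)) = (6,10) ∈ E(G2) ✓
  (3,5) → (φ(3),φ(5)) = (8,11) ∈ E(G2) ✓
  (3,6) → (φ(3),φ(6)) = (9,11) ∈ E(G2) ✓
  (4,6) → (φ(4),φ(6)) = (0,9) ∈ E(G2) ✓
  (4,7) → (φ(4),φ(7)) = (0,4) ∈ E(G2) ✓
  (4,8) → (φ(4),φ(8)) = (0,1) ∈ E(G2) ✓
  (4,10) → (φ(4),φ(10)) = (0,2) ∈ E(G2) ✓
  (5,8) → (φ(5),φ(8)) = (1,8) ∈ E(G2) ✓
  (5,10) → (φ(5),φ(10)) = (2,8) ∈ E(G2) ✓
  (6,7) → (φ(6),φ(7)) = (4,9) ∈ E(G2) ✓
  (7,9) → (φ(7),φ(9)) = (3,4) ∈ E(G2) ✓
  (7,11) → (φ(7),φ(11)) = (4,10) ∈ E(G2) ✓
  (8,10) → (φ(8),φ(10)) = (1,2) ∈ E(G2) ✓
  (9,11) → (φ(9),φ(11)) = (3,10) ∈ E(G2) ✓
  (10,11) → (φ(10),φ(11)) = (2,10) ∈ E(G2) ✓
All 31 edges of G1 map to edges of G2, and |E(G1)| = |E(G2)| = 31, so φ is a bijection on edges as well as vertices. Hence G1 ≅ G2.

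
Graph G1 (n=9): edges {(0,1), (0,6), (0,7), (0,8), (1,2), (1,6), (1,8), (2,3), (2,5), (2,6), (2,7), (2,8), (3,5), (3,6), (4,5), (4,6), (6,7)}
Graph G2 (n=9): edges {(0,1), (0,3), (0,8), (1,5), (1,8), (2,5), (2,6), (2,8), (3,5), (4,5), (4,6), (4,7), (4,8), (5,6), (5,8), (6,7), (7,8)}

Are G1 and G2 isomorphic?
Yes, isomorphic

The graphs are isomorphic.
One valid mapping φ: V(G1) → V(G2): 0→6, 1→4, 2→8, 3→1, 4→3, 5→0, 6→5, 7→2, 8→7

Verify φ preserves adjacency — for each edge of G1, its image is an edge of G2:
  (0,1) → (φ(0),φ(1)) = (4,6) ∈ E(G2) ✓
  (0,6) → (φ(0),φ(6)) = (5,6) ∈ E(G2) ✓
  (0,7) → (φ(0),φ(7)) = (2,6) ∈ E(G2) ✓
  (0,8) → (φ(0),φ(8)) = (6,7) ∈ E(G2) ✓
  (1,2) → (φ(1),φ(2)) = (4,8) ∈ E(G2) ✓
  (1,6) → (φ(1),φ(6)) = (4,5) ∈ E(G2) ✓
  (1,8) → (φ(1),φ(8)) = (4,7) ∈ E(G2) ✓
  (2,3) → (φ(2),φ(3)) = (1,8) ∈ E(G2) ✓
  (2,5) → (φ(2),φ(5)) = (0,8) ∈ E(G2) ✓
  (2,6) → (φ(2),φ(6)) = (5,8) ∈ E(G2) ✓
  (2,7) → (φ(2),φ(7)) = (2,8) ∈ E(G2) ✓
  (2,8) → (φ(2),φ(8)) = (7,8) ∈ E(G2) ✓
  (3,5) → (φ(3),φ(5)) = (0,1) ∈ E(G2) ✓
  (3,6) → (φ(3),φ(6)) = (1,5) ∈ E(G2) ✓
  (4,5) → (φ(4),φ(5)) = (0,3) ∈ E(G2) ✓
  (4,6) → (φ(4),φ(6)) = (3,5) ∈ E(G2) ✓
  (6,7) → (φ(6),φ(7)) = (2,5) ∈ E(G2) ✓
All 17 edges of G1 map to edges of G2, and |E(G1)| = |E(G2)| = 17, so φ is a bijection on edges as well as vertices. Hence G1 ≅ G2.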